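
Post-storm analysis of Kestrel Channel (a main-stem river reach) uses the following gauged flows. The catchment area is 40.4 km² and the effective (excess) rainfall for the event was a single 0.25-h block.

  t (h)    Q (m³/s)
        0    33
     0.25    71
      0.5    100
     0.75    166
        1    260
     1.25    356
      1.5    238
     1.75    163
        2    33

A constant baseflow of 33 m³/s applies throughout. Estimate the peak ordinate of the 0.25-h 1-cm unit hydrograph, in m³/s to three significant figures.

Direct runoff: 0.0, 38.0, 67.0, 133.0, 227.0, 323.0, 205.0, 130.0, 0.0 m³/s; ΣQ_DR = 1123 m³/s, peak = 323.0 m³/s.
Runoff depth d = ΣQ_DR·Δt / A = 1123 × 900 / (40.4 km²) = 25.02 mm.
The 1-cm UH is the DRH scaled by (10 mm)/d, so U_p = 323.0 × 10/25.02 = 129 m³/s.

U_p ≈ 129 m³/s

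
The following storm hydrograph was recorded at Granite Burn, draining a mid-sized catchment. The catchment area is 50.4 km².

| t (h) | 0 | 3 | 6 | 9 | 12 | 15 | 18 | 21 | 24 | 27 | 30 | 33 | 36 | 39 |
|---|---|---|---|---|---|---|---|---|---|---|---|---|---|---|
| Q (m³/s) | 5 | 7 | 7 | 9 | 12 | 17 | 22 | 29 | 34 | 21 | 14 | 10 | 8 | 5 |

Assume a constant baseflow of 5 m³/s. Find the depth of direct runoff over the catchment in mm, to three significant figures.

d ≈ 27.9 mm

Direct runoff: 0.0, 2.0, 2.0, 4.0, 7.0, 12.0, 17.0, 24.0, 29.0, 16.0, 9.0, 5.0, 3.0, 0.0 m³/s; ΣQ_DR = 130.0 m³/s.
V = ΣQ_DR · Δt = 130.0 × 10800 s = 1.404 × 10^6 m³.
Over A = 50.4 km², depth = V / A = 27.9 mm.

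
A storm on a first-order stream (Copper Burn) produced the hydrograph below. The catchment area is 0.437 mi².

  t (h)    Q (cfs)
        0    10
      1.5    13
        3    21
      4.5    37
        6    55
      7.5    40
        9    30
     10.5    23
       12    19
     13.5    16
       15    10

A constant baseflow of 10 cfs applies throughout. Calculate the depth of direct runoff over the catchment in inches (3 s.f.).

Direct runoff: 0.0, 3.0, 11.0, 27.0, 45.0, 30.0, 20.0, 13.0, 9.0, 6.0, 0.0 cfs; ΣQ_DR = 164.0 cfs.
V = ΣQ_DR · Δt = 164.0 × 5400 s = 8.856 × 10^5 ft³.
Over A = 0.437 mi², depth = V / A = 0.872 in.

d ≈ 0.872 in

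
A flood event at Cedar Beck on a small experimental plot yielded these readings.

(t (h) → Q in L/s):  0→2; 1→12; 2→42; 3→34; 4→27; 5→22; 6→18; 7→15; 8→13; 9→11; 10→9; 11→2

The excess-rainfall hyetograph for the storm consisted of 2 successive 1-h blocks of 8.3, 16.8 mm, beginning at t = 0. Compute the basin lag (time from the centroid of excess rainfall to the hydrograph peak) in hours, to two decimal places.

Centroid of excess rainfall: t_c = Σ P_i·t̄_i / ΣP_i = 1.1693 h (block centres at 0.5, 1.5 h).
Hydrograph peak occurs at t = 2 h, so basin lag t_L = 2 − 1.1693 = 0.83 h.

t_L ≈ 0.83 h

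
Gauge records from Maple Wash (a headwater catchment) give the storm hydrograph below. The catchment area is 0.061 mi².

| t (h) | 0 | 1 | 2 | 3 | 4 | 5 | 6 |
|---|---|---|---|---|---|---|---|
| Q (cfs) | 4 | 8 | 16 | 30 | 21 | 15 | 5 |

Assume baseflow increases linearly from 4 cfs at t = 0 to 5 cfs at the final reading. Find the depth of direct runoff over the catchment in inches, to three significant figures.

d ≈ 1.71 in

Direct runoff: 0.00, 3.83, 11.67, 25.50, 16.33, 10.17, 0.00 cfs; ΣQ_DR = 67.50 cfs.
V = ΣQ_DR · Δt = 67.50 × 3600 s = 2.430 × 10^5 ft³.
Over A = 0.061 mi², depth = V / A = 1.71 in.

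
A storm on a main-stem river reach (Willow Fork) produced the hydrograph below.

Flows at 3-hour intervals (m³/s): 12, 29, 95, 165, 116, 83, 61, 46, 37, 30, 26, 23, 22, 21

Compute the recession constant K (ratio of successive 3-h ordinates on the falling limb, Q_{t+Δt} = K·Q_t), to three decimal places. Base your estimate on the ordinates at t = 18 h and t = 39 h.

Using the recession-limb readings at t = 18 h and t = 39 h: Q falls from 61 to 21 m³/s over 7 intervals.
K = (Q₂/Q₁)^(1/7) = (21/61)^(1/7) = 0.859.

K ≈ 0.859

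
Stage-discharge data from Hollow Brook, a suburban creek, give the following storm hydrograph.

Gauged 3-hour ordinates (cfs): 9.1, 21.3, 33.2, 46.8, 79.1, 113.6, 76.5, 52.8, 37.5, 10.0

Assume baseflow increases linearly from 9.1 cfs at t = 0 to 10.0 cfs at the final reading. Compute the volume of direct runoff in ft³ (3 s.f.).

Direct-runoff ordinates (Q − Q_b): 0.00, 12.10, 23.90, 37.40, 69.60, 104.00, 66.80, 43.00, 27.60, 0.00 cfs.
ΣQ_DR = 384.4 cfs.
With Δt = 3 h = 10800 s, V = ΣQ_DR · Δt = 384.4 × 10800 = 4.15 × 10^6 ft³.

V ≈ 4.15 × 10^6 ft³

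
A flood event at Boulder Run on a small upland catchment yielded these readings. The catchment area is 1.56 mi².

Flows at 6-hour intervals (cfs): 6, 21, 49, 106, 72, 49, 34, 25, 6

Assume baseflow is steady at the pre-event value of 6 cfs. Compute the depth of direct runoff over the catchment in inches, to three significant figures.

Direct runoff: 0.0, 15.0, 43.0, 100.0, 66.0, 43.0, 28.0, 19.0, 0.0 cfs; ΣQ_DR = 314.0 cfs.
V = ΣQ_DR · Δt = 314.0 × 21600 s = 6.782 × 10^6 ft³.
Over A = 1.56 mi², depth = V / A = 1.87 in.

d ≈ 1.87 in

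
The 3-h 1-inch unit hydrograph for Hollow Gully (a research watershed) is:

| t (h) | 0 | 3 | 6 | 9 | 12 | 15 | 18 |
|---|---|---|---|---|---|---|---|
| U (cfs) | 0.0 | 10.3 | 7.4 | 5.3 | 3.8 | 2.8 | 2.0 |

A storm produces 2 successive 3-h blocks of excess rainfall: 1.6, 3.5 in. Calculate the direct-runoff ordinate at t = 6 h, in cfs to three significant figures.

By discrete convolution, Q_j = Σ (P_i / 1 in) · U_{j−i}.
At t = 6 h (j=2): Q = (1.6/1)·7.4 + (3.5/1)·10.3 = 47.9 cfs.

Q ≈ 47.9 cfs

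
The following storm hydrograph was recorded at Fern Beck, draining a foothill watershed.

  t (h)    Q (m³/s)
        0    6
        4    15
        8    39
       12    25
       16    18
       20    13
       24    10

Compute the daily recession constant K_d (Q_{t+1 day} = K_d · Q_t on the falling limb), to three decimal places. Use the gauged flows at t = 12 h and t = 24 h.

K_d ≈ 0.160

Between t = 12 h and t = 24 h the flow falls from 25 to 10 m³/s over 3×4 h = 12 h.
Per-interval ratio K = (10/25)^(1/3) = 0.7368; K_d = K^(24/4) = 0.160.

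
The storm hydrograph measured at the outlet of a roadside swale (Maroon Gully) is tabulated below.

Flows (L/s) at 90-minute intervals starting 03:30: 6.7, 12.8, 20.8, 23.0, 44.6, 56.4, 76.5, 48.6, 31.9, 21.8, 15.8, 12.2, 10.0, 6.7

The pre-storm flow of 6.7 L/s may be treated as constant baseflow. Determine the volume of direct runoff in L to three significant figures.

Direct-runoff ordinates (Q − Q_b): 0.0, 6.1, 14.1, 16.3, 37.9, 49.7, 69.8, 41.9, 25.2, 15.1, 9.1, 5.5, 3.3, 0.0 L/s.
ΣQ_DR = 294.0 L/s.
With Δt = 1.5 h = 5400 s, V = ΣQ_DR · Δt = 294.0 × 5400 = 1.59 × 10^6 L.

V ≈ 1.59 × 10^6 L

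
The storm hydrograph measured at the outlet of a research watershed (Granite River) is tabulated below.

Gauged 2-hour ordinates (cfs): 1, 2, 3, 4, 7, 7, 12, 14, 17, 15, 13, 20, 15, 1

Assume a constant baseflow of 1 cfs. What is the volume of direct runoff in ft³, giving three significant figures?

V ≈ 8.42 × 10^5 ft³

Direct-runoff ordinates (Q − Q_b): 0.0, 1.0, 2.0, 3.0, 6.0, 6.0, 11.0, 13.0, 16.0, 14.0, 12.0, 19.0, 14.0, 0.0 cfs.
ΣQ_DR = 117.0 cfs.
With Δt = 2 h = 7200 s, V = ΣQ_DR · Δt = 117.0 × 7200 = 8.42 × 10^5 ft³.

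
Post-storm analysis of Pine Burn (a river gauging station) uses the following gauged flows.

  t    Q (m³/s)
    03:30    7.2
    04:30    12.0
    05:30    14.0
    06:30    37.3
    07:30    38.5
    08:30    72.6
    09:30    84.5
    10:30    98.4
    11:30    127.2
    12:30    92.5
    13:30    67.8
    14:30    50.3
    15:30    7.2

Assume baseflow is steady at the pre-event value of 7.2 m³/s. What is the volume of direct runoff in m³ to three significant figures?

V ≈ 2.22 × 10^6 m³

Direct-runoff ordinates (Q − Q_b): 0.0, 4.8, 6.8, 30.1, 31.3, 65.4, 77.3, 91.2, 120.0, 85.3, 60.6, 43.1, 0.0 m³/s.
ΣQ_DR = 615.9 m³/s.
With Δt = 1 h = 3600 s, V = ΣQ_DR · Δt = 615.9 × 3600 = 2.22 × 10^6 m³.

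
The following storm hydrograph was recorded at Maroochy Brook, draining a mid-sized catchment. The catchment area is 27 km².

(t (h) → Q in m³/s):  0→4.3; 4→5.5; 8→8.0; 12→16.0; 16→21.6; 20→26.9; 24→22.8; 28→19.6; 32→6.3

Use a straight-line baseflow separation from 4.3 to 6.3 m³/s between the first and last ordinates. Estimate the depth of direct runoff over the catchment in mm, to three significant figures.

Direct runoff: 0.00, 0.95, 3.20, 10.95, 16.30, 21.35, 17.00, 13.55, 0.00 m³/s; ΣQ_DR = 83.30 m³/s.
V = ΣQ_DR · Δt = 83.30 × 14400 s = 1.200 × 10^6 m³.
Over A = 27 km², depth = V / A = 44.4 mm.

d ≈ 44.4 mm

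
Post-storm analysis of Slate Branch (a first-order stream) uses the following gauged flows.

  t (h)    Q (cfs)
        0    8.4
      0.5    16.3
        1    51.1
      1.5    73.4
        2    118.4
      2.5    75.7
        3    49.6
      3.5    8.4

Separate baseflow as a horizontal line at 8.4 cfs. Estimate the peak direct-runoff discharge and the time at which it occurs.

Subtracting baseflow gives direct-runoff ordinates: 0.0, 7.9, 42.7, 65.0, 110.0, 67.3, 41.2, 0.0 cfs.
The maximum is 110.0 cfs, occurring at the reading for t = 2 h.

Q_p = 110.0 cfs at t = 2 h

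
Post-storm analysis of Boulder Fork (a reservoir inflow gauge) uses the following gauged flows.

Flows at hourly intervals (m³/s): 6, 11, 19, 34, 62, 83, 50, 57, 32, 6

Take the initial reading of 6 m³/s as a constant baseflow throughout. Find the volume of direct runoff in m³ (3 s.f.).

Direct-runoff ordinates (Q − Q_b): 0.0, 5.0, 13.0, 28.0, 56.0, 77.0, 44.0, 51.0, 26.0, 0.0 m³/s.
ΣQ_DR = 300.0 m³/s.
With Δt = 1 h = 3600 s, V = ΣQ_DR · Δt = 300.0 × 3600 = 1.08 × 10^6 m³.

V ≈ 1.08 × 10^6 m³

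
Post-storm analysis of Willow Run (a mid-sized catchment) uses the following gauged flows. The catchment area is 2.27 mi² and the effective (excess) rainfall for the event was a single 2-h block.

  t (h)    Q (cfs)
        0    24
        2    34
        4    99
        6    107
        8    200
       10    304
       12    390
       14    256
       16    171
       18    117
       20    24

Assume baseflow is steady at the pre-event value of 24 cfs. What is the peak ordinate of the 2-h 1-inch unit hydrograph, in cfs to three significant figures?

U_p ≈ 183 cfs

Direct runoff: 0.0, 10.0, 75.0, 83.0, 176.0, 280.0, 366.0, 232.0, 147.0, 93.0, 0.0 cfs; ΣQ_DR = 1462 cfs, peak = 366.0 cfs.
Runoff depth d = ΣQ_DR·Δt / A = 1462 × 7200 / (2.27 mi²) = 1.996 in.
The 1-inch UH is the DRH scaled by (1 in)/d, so U_p = 366.0 × 1/1.996 = 183 cfs.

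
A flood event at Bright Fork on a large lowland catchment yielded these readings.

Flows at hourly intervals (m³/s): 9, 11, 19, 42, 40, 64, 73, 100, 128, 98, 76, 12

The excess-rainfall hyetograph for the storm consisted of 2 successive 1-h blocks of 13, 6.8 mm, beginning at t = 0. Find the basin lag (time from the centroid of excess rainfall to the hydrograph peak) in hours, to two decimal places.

Centroid of excess rainfall: t_c = Σ P_i·t̄_i / ΣP_i = 0.8434 h (block centres at 0.5, 1.5 h).
Hydrograph peak occurs at t = 8 h, so basin lag t_L = 8 − 0.8434 = 7.16 h.

t_L ≈ 7.16 h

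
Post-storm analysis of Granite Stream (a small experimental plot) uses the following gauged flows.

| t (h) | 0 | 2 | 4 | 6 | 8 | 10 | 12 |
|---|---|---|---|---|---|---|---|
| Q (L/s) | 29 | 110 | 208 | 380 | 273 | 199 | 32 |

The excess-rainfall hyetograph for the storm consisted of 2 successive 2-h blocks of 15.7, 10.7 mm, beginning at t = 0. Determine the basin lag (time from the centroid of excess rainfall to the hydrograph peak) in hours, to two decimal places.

Centroid of excess rainfall: t_c = Σ P_i·t̄_i / ΣP_i = 1.8106 h (block centres at 1, 3 h).
Hydrograph peak occurs at t = 6 h, so basin lag t_L = 6 − 1.8106 = 4.19 h.

t_L ≈ 4.19 h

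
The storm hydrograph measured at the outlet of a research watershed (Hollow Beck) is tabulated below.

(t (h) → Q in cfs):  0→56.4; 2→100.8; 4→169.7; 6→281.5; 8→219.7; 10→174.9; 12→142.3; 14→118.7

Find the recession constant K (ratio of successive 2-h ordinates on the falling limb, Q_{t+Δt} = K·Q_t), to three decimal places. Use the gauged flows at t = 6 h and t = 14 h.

K ≈ 0.806

Using the recession-limb readings at t = 6 h and t = 14 h: Q falls from 281.5 to 118.7 cfs over 4 intervals.
K = (Q₂/Q₁)^(1/4) = (118.7/281.5)^(1/4) = 0.806.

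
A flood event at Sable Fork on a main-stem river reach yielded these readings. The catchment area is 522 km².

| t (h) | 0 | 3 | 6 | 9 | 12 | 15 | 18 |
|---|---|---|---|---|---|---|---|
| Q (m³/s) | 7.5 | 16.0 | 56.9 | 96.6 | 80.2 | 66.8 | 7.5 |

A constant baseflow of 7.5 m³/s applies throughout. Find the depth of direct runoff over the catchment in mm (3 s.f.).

Direct runoff: 0.0, 8.5, 49.4, 89.1, 72.7, 59.3, 0.0 m³/s; ΣQ_DR = 279.0 m³/s.
V = ΣQ_DR · Δt = 279.0 × 10800 s = 3.013 × 10^6 m³.
Over A = 522 km², depth = V / A = 5.77 mm.

d ≈ 5.77 mm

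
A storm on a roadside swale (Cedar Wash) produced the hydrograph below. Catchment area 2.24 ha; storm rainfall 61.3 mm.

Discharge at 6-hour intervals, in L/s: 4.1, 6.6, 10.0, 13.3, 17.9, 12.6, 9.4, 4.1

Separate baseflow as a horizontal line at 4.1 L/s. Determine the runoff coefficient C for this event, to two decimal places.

ΣQ_DR = 45.20 L/s; V = ΣQ_DR·Δt = 9.763 × 10^5 L.
Runoff depth d = V / A = 43.59 mm.
C = d / P = 43.59 / 61.3 = 0.71.

C ≈ 0.71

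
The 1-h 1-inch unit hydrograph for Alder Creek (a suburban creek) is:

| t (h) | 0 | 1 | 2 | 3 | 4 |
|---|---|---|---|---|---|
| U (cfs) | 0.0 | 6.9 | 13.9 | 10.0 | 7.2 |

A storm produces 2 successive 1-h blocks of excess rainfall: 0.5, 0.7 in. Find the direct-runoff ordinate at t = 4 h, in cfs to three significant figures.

Q ≈ 10.6 cfs

By discrete convolution, Q_j = Σ (P_i / 1 in) · U_{j−i}.
At t = 4 h (j=4): Q = (0.5/1)·7.2 + (0.7/1)·10.0 = 10.6 cfs.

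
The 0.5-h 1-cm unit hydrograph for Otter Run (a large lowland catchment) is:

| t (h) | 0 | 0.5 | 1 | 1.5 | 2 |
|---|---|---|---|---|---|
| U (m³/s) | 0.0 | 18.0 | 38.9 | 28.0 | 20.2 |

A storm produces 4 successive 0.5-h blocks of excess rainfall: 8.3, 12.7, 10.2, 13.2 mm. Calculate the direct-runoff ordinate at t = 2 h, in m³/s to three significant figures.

By discrete convolution, Q_j = Σ (P_i / 10 mm) · U_{j−i}.
At t = 2 h (j=4): Q = (8.3/10)·20.2 + (12.7/10)·28.0 + (10.2/10)·38.9 + (13.2/10)·18.0 = 116 m³/s.

Q ≈ 116 m³/s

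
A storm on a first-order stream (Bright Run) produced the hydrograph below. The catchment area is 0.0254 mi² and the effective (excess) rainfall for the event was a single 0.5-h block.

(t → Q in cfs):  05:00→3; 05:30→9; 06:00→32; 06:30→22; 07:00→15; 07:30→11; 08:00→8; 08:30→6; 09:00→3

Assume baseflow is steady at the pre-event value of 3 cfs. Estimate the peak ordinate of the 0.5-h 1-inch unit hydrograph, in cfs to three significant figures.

U_p ≈ 11.6 cfs

Direct runoff: 0.0, 6.0, 29.0, 19.0, 12.0, 8.0, 5.0, 3.0, 0.0 cfs; ΣQ_DR = 82.00 cfs, peak = 29.0 cfs.
Runoff depth d = ΣQ_DR·Δt / A = 82.00 × 1800 / (0.0254 mi²) = 2.501 in.
The 1-inch UH is the DRH scaled by (1 in)/d, so U_p = 29.0 × 1/2.501 = 11.6 cfs.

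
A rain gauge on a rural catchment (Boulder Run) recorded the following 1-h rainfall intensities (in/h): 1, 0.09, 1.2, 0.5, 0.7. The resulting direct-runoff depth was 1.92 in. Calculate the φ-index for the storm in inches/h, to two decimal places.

Only the 4 blocks with intensity above φ contribute runoff: 1, 1.2, 0.5, 0.7 in/h.
Σ(I−φ)·Δt = d  ⇒  (1+1.2+0.5+0.7 − 4φ)·1 = 1.92
φ = (3.400 − 1.92/1) / 4 = 0.37 in/h.

φ ≈ 0.37 in/h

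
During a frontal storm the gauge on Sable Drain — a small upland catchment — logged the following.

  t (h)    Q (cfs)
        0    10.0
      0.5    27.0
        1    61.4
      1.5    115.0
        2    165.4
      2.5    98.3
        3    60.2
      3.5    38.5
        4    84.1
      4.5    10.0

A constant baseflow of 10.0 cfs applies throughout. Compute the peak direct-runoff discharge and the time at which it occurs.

Subtracting baseflow gives direct-runoff ordinates: 0.0, 17.0, 51.4, 105.0, 155.4, 88.3, 50.2, 28.5, 74.1, 0.0 cfs.
The maximum is 155.4 cfs, occurring at the reading for t = 2 h.

Q_p = 155.4 cfs at t = 2 h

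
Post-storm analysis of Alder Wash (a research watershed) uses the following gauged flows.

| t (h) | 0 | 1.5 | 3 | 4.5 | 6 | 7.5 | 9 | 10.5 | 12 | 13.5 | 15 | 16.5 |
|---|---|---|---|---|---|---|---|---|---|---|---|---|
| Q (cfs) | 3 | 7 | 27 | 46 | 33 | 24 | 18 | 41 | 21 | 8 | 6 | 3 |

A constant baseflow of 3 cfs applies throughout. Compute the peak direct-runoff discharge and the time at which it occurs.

Q_p = 43.0 cfs at t = 4.5 h

Subtracting baseflow gives direct-runoff ordinates: 0.0, 4.0, 24.0, 43.0, 30.0, 21.0, 15.0, 38.0, 18.0, 5.0, 3.0, 0.0 cfs.
The maximum is 43.0 cfs, occurring at the reading for t = 4.5 h.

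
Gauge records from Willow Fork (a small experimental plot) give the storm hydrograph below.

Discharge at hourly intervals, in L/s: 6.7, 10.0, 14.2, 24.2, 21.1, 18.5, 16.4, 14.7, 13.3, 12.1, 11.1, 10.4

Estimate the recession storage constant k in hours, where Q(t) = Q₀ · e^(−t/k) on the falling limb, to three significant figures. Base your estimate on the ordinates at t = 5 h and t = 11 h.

On the falling limb, Q drops from 18.5 to 10.4 L/s between t = 5 h and t = 11 h (Δt = 6 h).
k = −Δt / ln(Q₂/Q₁) = −6 / ln(10.4/18.5) = 10.4 h.

k ≈ 10.4 h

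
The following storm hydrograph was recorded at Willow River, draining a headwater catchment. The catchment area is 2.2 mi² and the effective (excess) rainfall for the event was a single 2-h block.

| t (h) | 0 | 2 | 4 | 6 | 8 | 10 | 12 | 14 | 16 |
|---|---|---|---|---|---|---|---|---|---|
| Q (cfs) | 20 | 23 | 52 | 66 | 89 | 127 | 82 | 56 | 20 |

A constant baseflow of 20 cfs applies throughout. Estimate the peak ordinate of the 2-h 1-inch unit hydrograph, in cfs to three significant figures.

U_p ≈ 214 cfs

Direct runoff: 0.0, 3.0, 32.0, 46.0, 69.0, 107.0, 62.0, 36.0, 0.0 cfs; ΣQ_DR = 355.0 cfs, peak = 107.0 cfs.
Runoff depth d = ΣQ_DR·Δt / A = 355.0 × 7200 / (2.2 mi²) = 0.5001 in.
The 1-inch UH is the DRH scaled by (1 in)/d, so U_p = 107.0 × 1/0.5001 = 214 cfs.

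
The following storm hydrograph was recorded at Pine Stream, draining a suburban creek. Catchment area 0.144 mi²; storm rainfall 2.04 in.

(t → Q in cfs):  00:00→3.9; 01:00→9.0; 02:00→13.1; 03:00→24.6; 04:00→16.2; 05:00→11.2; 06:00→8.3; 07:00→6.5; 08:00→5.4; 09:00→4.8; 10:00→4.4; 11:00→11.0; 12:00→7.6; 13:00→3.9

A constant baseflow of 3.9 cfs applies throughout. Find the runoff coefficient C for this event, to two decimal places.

C ≈ 0.40

ΣQ_DR = 75.30 cfs; V = ΣQ_DR·Δt = 2.711 × 10^5 ft³.
Runoff depth d = V / A = 0.8103 in.
C = d / P = 0.8103 / 2.04 = 0.40.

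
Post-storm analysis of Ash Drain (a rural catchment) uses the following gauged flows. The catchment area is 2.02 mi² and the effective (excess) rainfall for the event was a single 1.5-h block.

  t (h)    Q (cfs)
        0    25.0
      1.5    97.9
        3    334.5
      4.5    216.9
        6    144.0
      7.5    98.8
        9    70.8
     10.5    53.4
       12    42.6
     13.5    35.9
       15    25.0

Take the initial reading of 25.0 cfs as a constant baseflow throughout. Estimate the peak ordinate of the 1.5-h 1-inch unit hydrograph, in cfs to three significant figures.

U_p ≈ 309 cfs

Direct runoff: 0.0, 72.9, 309.5, 191.9, 119.0, 73.8, 45.8, 28.4, 17.6, 10.9, 0.0 cfs; ΣQ_DR = 869.8 cfs, peak = 309.5 cfs.
Runoff depth d = ΣQ_DR·Δt / A = 869.8 × 5400 / (2.02 mi²) = 1.001 in.
The 1-inch UH is the DRH scaled by (1 in)/d, so U_p = 309.5 × 1/1.001 = 309 cfs.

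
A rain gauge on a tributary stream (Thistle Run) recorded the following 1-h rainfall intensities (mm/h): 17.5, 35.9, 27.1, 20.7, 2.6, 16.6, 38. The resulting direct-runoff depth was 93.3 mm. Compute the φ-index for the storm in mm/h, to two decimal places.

Only the 6 blocks with intensity above φ contribute runoff: 17.5, 35.9, 27.1, 20.7, 16.6, 38 mm/h.
Σ(I−φ)·Δt = d  ⇒  (17.5+35.9+27.1+20.7+16.6+38 − 6φ)·1 = 93.3
φ = (155.8 − 93.3/1) / 6 = 10.42 mm/h.

φ ≈ 10.42 mm/h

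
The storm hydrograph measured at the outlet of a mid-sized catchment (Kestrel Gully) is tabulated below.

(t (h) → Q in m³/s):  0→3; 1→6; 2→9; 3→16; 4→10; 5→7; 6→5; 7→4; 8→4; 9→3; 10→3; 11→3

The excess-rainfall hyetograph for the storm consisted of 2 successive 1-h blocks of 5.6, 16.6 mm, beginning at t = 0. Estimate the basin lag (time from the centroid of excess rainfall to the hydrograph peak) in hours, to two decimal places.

t_L ≈ 1.75 h

Centroid of excess rainfall: t_c = Σ P_i·t̄_i / ΣP_i = 1.2477 h (block centres at 0.5, 1.5 h).
Hydrograph peak occurs at t = 3 h, so basin lag t_L = 3 − 1.2477 = 1.75 h.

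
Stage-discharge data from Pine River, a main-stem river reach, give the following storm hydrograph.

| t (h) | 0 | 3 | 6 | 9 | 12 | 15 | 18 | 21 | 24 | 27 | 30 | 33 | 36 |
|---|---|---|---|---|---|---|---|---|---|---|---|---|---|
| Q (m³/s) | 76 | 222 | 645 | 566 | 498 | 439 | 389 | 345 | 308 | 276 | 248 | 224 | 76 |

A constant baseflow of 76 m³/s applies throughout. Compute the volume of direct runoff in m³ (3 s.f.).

V ≈ 3.59 × 10^7 m³

Direct-runoff ordinates (Q − Q_b): 0.0, 146.0, 569.0, 490.0, 422.0, 363.0, 313.0, 269.0, 232.0, 200.0, 172.0, 148.0, 0.0 m³/s.
ΣQ_DR = 3324 m³/s.
With Δt = 3 h = 10800 s, V = ΣQ_DR · Δt = 3324 × 10800 = 3.59 × 10^7 m³.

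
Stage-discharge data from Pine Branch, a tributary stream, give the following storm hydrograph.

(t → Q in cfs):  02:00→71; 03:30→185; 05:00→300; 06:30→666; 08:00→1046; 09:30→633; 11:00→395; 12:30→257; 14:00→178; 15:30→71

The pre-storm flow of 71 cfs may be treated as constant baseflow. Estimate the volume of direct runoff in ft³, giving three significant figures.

Direct-runoff ordinates (Q − Q_b): 0.0, 114.0, 229.0, 595.0, 975.0, 562.0, 324.0, 186.0, 107.0, 0.0 cfs.
ΣQ_DR = 3092 cfs.
With Δt = 1.5 h = 5400 s, V = ΣQ_DR · Δt = 3092 × 5400 = 1.67 × 10^7 ft³.

V ≈ 1.67 × 10^7 ft³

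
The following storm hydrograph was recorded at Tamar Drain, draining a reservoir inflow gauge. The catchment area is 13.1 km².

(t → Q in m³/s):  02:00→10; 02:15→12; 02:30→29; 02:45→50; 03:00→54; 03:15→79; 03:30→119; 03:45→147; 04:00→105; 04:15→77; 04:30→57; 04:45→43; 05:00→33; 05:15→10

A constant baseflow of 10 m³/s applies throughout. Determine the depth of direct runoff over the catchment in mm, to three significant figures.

d ≈ 47.1 mm

Direct runoff: 0.0, 2.0, 19.0, 40.0, 44.0, 69.0, 109.0, 137.0, 95.0, 67.0, 47.0, 33.0, 23.0, 0.0 m³/s; ΣQ_DR = 685.0 m³/s.
V = ΣQ_DR · Δt = 685.0 × 900 s = 6.165 × 10^5 m³.
Over A = 13.1 km², depth = V / A = 47.1 mm.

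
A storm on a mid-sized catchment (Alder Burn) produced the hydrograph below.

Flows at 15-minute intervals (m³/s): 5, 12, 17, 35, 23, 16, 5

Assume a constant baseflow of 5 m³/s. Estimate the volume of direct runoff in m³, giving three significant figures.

V ≈ 70200 m³

Direct-runoff ordinates (Q − Q_b): 0.0, 7.0, 12.0, 30.0, 18.0, 11.0, 0.0 m³/s.
ΣQ_DR = 78.00 m³/s.
With Δt = 0.25 h = 900 s, V = ΣQ_DR · Δt = 78.00 × 900 = 70200 m³.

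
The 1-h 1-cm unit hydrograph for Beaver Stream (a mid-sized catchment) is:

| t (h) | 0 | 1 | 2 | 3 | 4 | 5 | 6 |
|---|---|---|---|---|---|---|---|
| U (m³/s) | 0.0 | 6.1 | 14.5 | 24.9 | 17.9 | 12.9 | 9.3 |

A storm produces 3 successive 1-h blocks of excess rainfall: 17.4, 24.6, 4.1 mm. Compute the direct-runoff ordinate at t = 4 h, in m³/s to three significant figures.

Q ≈ 98.3 m³/s

By discrete convolution, Q_j = Σ (P_i / 10 mm) · U_{j−i}.
At t = 4 h (j=4): Q = (17.4/10)·17.9 + (24.6/10)·24.9 + (4.1/10)·14.5 = 98.3 m³/s.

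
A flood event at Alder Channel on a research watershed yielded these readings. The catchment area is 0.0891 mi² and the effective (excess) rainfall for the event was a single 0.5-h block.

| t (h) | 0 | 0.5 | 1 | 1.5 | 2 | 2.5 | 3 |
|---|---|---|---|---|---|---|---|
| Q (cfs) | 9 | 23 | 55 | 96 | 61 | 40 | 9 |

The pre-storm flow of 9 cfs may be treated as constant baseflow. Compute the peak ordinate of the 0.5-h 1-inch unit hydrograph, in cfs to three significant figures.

U_p ≈ 43.5 cfs

Direct runoff: 0.0, 14.0, 46.0, 87.0, 52.0, 31.0, 0.0 cfs; ΣQ_DR = 230.0 cfs, peak = 87.0 cfs.
Runoff depth d = ΣQ_DR·Δt / A = 230.0 × 1800 / (0.0891 mi²) = 2.000 in.
The 1-inch UH is the DRH scaled by (1 in)/d, so U_p = 87.0 × 1/2.000 = 43.5 cfs.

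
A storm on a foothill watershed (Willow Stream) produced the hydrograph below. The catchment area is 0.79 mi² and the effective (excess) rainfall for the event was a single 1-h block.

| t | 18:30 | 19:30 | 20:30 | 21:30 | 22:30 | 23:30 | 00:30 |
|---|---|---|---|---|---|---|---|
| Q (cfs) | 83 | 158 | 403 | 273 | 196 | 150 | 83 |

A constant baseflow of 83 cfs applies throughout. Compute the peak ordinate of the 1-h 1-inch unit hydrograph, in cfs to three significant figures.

U_p ≈ 213 cfs

Direct runoff: 0.0, 75.0, 320.0, 190.0, 113.0, 67.0, 0.0 cfs; ΣQ_DR = 765.0 cfs, peak = 320.0 cfs.
Runoff depth d = ΣQ_DR·Δt / A = 765.0 × 3600 / (0.79 mi²) = 1.501 in.
The 1-inch UH is the DRH scaled by (1 in)/d, so U_p = 320.0 × 1/1.501 = 213 cfs.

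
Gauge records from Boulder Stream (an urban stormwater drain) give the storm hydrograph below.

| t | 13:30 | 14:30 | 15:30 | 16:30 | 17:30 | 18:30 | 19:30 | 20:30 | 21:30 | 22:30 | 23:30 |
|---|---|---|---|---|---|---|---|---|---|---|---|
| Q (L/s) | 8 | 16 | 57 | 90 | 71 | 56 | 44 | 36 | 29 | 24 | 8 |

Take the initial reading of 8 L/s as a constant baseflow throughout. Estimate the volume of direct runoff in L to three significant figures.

Direct-runoff ordinates (Q − Q_b): 0.0, 8.0, 49.0, 82.0, 63.0, 48.0, 36.0, 28.0, 21.0, 16.0, 0.0 L/s.
ΣQ_DR = 351.0 L/s.
With Δt = 1 h = 3600 s, V = ΣQ_DR · Δt = 351.0 × 3600 = 1.26 × 10^6 L.

V ≈ 1.26 × 10^6 L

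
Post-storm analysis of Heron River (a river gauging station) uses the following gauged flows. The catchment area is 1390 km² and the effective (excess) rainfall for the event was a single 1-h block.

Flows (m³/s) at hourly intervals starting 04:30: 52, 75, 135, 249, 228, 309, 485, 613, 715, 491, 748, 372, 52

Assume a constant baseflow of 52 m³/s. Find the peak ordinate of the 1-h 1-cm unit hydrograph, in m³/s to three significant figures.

Direct runoff: 0.0, 23.0, 83.0, 197.0, 176.0, 257.0, 433.0, 561.0, 663.0, 439.0, 696.0, 320.0, 0.0 m³/s; ΣQ_DR = 3848 m³/s, peak = 696.0 m³/s.
Runoff depth d = ΣQ_DR·Δt / A = 3848 × 3600 / (1390 km²) = 9.966 mm.
The 1-cm UH is the DRH scaled by (10 mm)/d, so U_p = 696.0 × 10/9.966 = 698 m³/s.

U_p ≈ 698 m³/s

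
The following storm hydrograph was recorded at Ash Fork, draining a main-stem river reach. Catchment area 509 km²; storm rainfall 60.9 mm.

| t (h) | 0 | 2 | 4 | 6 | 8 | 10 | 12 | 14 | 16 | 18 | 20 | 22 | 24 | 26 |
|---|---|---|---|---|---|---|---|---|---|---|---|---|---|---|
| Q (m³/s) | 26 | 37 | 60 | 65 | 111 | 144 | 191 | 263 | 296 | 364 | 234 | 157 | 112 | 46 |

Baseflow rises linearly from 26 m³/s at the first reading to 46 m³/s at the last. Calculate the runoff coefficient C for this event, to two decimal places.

C ≈ 0.37

ΣQ_DR = 1602 m³/s; V = ΣQ_DR·Δt = 1.153 × 10^7 m³.
Runoff depth d = V / A = 22.66 mm.
C = d / P = 22.66 / 60.9 = 0.37.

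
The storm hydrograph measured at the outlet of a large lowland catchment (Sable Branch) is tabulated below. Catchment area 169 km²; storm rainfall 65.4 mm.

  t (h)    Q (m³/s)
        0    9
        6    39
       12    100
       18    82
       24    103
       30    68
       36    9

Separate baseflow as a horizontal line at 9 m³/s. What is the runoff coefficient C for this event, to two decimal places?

ΣQ_DR = 347.0 m³/s; V = ΣQ_DR·Δt = 7.495 × 10^6 m³.
Runoff depth d = V / A = 44.35 mm.
C = d / P = 44.35 / 65.4 = 0.68.

C ≈ 0.68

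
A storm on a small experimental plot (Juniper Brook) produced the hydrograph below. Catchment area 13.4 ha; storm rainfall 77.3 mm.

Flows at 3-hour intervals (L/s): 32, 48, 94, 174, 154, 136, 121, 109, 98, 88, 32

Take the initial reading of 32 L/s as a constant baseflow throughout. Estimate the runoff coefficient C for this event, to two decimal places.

ΣQ_DR = 734.0 L/s; V = ΣQ_DR·Δt = 7.927 × 10^6 L.
Runoff depth d = V / A = 59.16 mm.
C = d / P = 59.16 / 77.3 = 0.77.

C ≈ 0.77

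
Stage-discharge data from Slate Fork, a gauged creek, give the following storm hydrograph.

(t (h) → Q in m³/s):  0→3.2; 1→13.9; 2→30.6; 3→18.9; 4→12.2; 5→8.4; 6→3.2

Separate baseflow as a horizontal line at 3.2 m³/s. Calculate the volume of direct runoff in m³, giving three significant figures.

V ≈ 2.45 × 10^5 m³

Direct-runoff ordinates (Q − Q_b): 0.0, 10.7, 27.4, 15.7, 9.0, 5.2, 0.0 m³/s.
ΣQ_DR = 68.00 m³/s.
With Δt = 1 h = 3600 s, V = ΣQ_DR · Δt = 68.00 × 3600 = 2.45 × 10^5 m³.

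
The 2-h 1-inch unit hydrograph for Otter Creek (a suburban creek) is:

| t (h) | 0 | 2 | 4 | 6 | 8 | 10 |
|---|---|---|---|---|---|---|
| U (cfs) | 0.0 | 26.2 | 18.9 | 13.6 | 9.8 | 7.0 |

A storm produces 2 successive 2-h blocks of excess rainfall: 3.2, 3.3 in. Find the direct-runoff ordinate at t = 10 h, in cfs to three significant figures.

Q ≈ 54.7 cfs

By discrete convolution, Q_j = Σ (P_i / 1 in) · U_{j−i}.
At t = 10 h (j=5): Q = (3.2/1)·7.0 + (3.3/1)·9.8 = 54.7 cfs.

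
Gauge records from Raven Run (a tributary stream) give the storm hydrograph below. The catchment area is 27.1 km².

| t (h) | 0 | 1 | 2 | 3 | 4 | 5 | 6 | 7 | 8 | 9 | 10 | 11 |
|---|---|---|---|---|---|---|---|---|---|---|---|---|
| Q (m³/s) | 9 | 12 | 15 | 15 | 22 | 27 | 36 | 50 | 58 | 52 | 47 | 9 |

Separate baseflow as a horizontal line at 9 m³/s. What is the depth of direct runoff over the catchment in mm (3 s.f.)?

Direct runoff: 0.0, 3.0, 6.0, 6.0, 13.0, 18.0, 27.0, 41.0, 49.0, 43.0, 38.0, 0.0 m³/s; ΣQ_DR = 244.0 m³/s.
V = ΣQ_DR · Δt = 244.0 × 3600 s = 8.784 × 10^5 m³.
Over A = 27.1 km², depth = V / A = 32.4 mm.

d ≈ 32.4 mm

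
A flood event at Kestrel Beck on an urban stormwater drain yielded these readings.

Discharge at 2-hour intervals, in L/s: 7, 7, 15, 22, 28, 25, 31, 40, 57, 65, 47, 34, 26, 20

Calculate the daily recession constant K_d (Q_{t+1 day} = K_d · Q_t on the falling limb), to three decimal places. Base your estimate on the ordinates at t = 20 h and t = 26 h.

Between t = 20 h and t = 26 h the flow falls from 47 to 20 L/s over 3×2 h = 6 h.
Per-interval ratio K = (20/47)^(1/3) = 0.7522; K_d = K^(24/2) = 0.033.

K_d ≈ 0.033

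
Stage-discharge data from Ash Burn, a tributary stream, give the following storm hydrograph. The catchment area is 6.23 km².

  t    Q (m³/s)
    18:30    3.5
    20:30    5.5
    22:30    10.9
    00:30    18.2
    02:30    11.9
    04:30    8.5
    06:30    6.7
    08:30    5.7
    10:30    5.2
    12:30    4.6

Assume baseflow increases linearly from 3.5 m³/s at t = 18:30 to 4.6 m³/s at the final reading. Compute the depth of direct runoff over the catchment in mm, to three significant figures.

d ≈ 46.5 mm

Direct runoff: 0.00, 1.88, 7.16, 14.33, 7.91, 4.39, 2.47, 1.34, 0.72, 0.00 m³/s; ΣQ_DR = 40.20 m³/s.
V = ΣQ_DR · Δt = 40.20 × 7200 s = 2.894 × 10^5 m³.
Over A = 6.23 km², depth = V / A = 46.5 mm.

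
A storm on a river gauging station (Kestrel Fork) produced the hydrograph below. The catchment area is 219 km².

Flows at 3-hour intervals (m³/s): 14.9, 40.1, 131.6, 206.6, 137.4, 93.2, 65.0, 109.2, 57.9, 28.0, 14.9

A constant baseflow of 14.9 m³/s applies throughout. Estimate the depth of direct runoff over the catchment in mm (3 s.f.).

d ≈ 36.2 mm

Direct runoff: 0.0, 25.2, 116.7, 191.7, 122.5, 78.3, 50.1, 94.3, 43.0, 13.1, 0.0 m³/s; ΣQ_DR = 734.9 m³/s.
V = ΣQ_DR · Δt = 734.9 × 10800 s = 7.937 × 10^6 m³.
Over A = 219 km², depth = V / A = 36.2 mm.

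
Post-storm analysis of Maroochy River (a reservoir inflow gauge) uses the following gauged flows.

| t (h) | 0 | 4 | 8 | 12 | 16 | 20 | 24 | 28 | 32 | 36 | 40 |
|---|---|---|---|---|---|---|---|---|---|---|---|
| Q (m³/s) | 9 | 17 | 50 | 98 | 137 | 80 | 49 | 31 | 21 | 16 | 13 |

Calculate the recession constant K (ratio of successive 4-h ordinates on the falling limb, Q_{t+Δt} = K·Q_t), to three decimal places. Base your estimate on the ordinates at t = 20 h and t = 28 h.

K ≈ 0.622

Using the recession-limb readings at t = 20 h and t = 28 h: Q falls from 80 to 31 m³/s over 2 intervals.
K = (Q₂/Q₁)^(1/2) = (31/80)^(1/2) = 0.622.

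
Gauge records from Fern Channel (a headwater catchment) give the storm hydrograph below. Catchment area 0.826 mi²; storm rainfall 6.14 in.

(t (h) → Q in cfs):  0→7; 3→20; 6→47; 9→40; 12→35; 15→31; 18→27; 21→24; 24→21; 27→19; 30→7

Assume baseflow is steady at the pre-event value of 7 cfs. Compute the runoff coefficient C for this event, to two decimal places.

ΣQ_DR = 201.0 cfs; V = ΣQ_DR·Δt = 2.171 × 10^6 ft³.
Runoff depth d = V / A = 1.131 in.
C = d / P = 1.131 / 6.14 = 0.18.

C ≈ 0.18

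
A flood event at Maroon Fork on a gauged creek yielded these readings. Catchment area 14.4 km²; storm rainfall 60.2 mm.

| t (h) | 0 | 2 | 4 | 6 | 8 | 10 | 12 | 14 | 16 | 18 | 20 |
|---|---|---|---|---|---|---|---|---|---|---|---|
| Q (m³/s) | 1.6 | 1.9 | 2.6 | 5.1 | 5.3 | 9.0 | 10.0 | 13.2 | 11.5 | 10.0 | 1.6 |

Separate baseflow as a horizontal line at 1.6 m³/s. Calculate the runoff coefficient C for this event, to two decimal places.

C ≈ 0.45

ΣQ_DR = 54.20 m³/s; V = ΣQ_DR·Δt = 3.902 × 10^5 m³.
Runoff depth d = V / A = 27.10 mm.
C = d / P = 27.10 / 60.2 = 0.45.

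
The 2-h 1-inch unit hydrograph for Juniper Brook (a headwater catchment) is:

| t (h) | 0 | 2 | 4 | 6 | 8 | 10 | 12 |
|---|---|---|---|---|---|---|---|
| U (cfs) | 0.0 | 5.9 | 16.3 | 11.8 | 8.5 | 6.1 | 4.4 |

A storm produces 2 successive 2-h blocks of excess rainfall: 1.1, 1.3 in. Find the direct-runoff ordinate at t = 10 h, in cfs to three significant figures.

Q ≈ 17.8 cfs

By discrete convolution, Q_j = Σ (P_i / 1 in) · U_{j−i}.
At t = 10 h (j=5): Q = (1.1/1)·6.1 + (1.3/1)·8.5 = 17.8 cfs.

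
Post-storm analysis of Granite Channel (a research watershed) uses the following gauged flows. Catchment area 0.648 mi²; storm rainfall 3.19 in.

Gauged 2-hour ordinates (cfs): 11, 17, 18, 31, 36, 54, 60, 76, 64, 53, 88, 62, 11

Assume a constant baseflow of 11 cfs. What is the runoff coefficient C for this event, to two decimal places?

ΣQ_DR = 438.0 cfs; V = ΣQ_DR·Δt = 3.154 × 10^6 ft³.
Runoff depth d = V / A = 2.095 in.
C = d / P = 2.095 / 3.19 = 0.66.

C ≈ 0.66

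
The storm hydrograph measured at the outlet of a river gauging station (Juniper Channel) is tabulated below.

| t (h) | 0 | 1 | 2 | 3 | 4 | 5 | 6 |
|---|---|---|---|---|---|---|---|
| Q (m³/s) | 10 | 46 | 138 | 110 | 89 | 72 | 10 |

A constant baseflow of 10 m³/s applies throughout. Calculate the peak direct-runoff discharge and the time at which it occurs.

Subtracting baseflow gives direct-runoff ordinates: 0.0, 36.0, 128.0, 100.0, 79.0, 62.0, 0.0 m³/s.
The maximum is 128.0 m³/s, occurring at the reading for t = 2 h.

Q_p = 128.0 m³/s at t = 2 h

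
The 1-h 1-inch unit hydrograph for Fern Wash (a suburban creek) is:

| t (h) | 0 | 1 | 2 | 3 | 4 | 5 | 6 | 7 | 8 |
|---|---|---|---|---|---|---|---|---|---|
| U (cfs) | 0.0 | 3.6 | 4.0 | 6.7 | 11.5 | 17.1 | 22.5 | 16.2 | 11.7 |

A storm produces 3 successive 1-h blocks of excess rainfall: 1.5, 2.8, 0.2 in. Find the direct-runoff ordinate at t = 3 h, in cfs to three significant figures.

Q ≈ 22.0 cfs

By discrete convolution, Q_j = Σ (P_i / 1 in) · U_{j−i}.
At t = 3 h (j=3): Q = (1.5/1)·6.7 + (2.8/1)·4.0 + (0.2/1)·3.6 = 22.0 cfs.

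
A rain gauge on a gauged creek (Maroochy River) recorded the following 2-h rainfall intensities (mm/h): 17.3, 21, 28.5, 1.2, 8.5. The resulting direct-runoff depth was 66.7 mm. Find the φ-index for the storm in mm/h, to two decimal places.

Only the 3 blocks with intensity above φ contribute runoff: 17.3, 21, 28.5 mm/h.
Σ(I−φ)·Δt = d  ⇒  (17.3+21+28.5 − 3φ)·2 = 66.7
φ = (66.80 − 66.7/2) / 3 = 11.15 mm/h.

φ ≈ 11.15 mm/h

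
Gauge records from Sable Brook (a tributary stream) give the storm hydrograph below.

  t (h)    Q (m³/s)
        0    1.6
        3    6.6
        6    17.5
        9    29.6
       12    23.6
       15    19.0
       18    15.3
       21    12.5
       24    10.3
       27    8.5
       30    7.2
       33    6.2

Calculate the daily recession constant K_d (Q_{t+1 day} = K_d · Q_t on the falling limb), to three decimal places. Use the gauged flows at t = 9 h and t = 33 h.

Between t = 9 h and t = 33 h the flow falls from 29.6 to 6.2 m³/s over 8×3 h = 24 h.
Per-interval ratio K = (6.2/29.6)^(1/8) = 0.8225; K_d = K^(24/3) = 0.209.

K_d ≈ 0.209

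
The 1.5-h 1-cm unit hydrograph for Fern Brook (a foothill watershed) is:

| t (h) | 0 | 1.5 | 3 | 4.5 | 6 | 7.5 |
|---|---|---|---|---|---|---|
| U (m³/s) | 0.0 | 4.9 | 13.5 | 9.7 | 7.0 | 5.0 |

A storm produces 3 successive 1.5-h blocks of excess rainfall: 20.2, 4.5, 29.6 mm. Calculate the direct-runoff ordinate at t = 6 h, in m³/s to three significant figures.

By discrete convolution, Q_j = Σ (P_i / 10 mm) · U_{j−i}.
At t = 6 h (j=4): Q = (20.2/10)·7.0 + (4.5/10)·9.7 + (29.6/10)·13.5 = 58.5 m³/s.

Q ≈ 58.5 m³/s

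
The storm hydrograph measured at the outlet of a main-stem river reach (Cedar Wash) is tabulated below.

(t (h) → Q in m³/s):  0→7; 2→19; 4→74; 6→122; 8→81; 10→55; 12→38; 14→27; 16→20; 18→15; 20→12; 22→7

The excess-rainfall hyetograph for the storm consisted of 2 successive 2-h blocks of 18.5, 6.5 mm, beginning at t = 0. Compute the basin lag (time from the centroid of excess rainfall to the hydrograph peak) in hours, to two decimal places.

t_L ≈ 4.48 h

Centroid of excess rainfall: t_c = Σ P_i·t̄_i / ΣP_i = 1.5200 h (block centres at 1, 3 h).
Hydrograph peak occurs at t = 6 h, so basin lag t_L = 6 − 1.5200 = 4.48 h.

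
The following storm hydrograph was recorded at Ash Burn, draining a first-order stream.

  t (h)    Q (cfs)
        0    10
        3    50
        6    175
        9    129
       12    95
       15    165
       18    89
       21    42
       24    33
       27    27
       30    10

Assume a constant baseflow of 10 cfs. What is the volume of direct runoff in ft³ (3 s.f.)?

V ≈ 7.72 × 10^6 ft³

Direct-runoff ordinates (Q − Q_b): 0.0, 40.0, 165.0, 119.0, 85.0, 155.0, 79.0, 32.0, 23.0, 17.0, 0.0 cfs.
ΣQ_DR = 715.0 cfs.
With Δt = 3 h = 10800 s, V = ΣQ_DR · Δt = 715.0 × 10800 = 7.72 × 10^6 ft³.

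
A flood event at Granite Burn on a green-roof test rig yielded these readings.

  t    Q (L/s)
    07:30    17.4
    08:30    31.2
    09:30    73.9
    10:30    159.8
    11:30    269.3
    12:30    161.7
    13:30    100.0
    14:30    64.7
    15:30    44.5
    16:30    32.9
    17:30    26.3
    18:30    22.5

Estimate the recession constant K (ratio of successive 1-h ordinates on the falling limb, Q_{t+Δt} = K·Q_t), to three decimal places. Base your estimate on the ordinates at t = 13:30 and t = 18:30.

K ≈ 0.742

Using the recession-limb readings at t = 13:30 and t = 18:30: Q falls from 100.0 to 22.5 L/s over 5 intervals.
K = (Q₂/Q₁)^(1/5) = (22.5/100.0)^(1/5) = 0.742.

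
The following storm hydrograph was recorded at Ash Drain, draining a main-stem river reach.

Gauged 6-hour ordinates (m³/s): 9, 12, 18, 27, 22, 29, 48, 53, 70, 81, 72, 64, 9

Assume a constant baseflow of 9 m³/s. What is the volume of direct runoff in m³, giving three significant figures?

V ≈ 8.58 × 10^6 m³

Direct-runoff ordinates (Q − Q_b): 0.0, 3.0, 9.0, 18.0, 13.0, 20.0, 39.0, 44.0, 61.0, 72.0, 63.0, 55.0, 0.0 m³/s.
ΣQ_DR = 397.0 m³/s.
With Δt = 6 h = 21600 s, V = ΣQ_DR · Δt = 397.0 × 21600 = 8.58 × 10^6 m³.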